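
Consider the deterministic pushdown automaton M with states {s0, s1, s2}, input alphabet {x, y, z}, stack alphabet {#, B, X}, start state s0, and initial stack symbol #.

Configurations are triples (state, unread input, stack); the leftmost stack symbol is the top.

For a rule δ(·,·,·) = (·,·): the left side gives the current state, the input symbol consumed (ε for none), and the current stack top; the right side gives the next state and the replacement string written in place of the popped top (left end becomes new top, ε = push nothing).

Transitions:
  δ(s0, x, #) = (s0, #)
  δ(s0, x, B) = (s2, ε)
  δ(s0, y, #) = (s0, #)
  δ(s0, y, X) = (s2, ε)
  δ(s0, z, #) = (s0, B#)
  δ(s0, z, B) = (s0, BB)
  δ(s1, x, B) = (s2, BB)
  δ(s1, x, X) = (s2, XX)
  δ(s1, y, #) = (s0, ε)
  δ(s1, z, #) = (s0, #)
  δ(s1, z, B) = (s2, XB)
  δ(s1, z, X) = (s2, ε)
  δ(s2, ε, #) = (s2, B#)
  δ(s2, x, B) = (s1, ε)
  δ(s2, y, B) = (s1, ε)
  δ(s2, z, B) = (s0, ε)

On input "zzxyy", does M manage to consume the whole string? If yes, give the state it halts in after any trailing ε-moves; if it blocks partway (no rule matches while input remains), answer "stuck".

(s0, zzxyy, #)
  read z, top #: go to s0, push B# → (s0, zxyy, B#)
  read z, top B: go to s0, push BB → (s0, xyy, BB#)
  read x, top B: go to s2, push ε → (s2, yy, B#)
  read y, top B: go to s1, push ε → (s1, y, #)
  read y, top #: go to s0, push ε → (s0, ε, ε)
All input consumed; M is in state s0.

s0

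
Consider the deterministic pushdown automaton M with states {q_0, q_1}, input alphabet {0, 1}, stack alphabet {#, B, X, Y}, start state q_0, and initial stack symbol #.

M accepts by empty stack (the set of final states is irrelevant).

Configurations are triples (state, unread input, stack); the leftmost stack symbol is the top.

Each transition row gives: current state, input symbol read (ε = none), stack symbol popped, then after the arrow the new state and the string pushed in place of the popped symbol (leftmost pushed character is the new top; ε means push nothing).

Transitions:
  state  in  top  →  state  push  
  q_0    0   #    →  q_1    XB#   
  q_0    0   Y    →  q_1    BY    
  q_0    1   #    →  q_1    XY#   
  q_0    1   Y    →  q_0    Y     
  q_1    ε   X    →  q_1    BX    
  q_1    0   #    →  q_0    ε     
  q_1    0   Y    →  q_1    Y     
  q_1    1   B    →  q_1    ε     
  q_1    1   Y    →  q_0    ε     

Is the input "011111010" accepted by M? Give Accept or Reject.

(q_0, 011111010, #) ⊢ (q_1, 11111010, XB#) ⊢ (q_1, 11111010, BXB#) ⊢ (q_1, 1111010, XB#) ⊢ (q_1, 1111010, BXB#) ⊢ (q_1, 111010, XB#) ⊢ (q_1, 111010, BXB#) ⊢ (q_1, 11010, XB#) ⊢ (q_1, 11010, BXB#) ⊢ (q_1, 1010, XB#) ⊢ (q_1, 1010, BXB#) ⊢ (q_1, 010, XB#) ⊢ (q_1, 010, BXB#)
No transition applies at (q_1, 010, BXB#); input not fully consumed.

Reject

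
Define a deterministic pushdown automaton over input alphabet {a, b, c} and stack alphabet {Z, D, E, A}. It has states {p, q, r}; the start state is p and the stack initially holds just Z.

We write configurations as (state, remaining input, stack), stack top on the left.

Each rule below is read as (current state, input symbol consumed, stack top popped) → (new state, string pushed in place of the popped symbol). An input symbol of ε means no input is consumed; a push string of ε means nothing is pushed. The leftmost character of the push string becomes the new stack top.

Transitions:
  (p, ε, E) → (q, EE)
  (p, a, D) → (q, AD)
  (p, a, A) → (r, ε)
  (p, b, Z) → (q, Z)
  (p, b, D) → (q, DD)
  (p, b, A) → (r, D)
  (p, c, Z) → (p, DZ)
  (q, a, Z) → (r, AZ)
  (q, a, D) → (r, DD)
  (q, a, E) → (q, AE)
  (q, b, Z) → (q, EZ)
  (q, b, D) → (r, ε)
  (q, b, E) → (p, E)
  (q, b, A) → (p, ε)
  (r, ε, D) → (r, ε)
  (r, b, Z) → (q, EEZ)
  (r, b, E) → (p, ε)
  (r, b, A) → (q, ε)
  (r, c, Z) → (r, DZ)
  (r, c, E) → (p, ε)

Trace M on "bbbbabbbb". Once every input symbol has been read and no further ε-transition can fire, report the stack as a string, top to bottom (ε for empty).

EEEEEEEZ

(p, bbbbabbbb, Z) ⊢ (q, bbbabbbb, Z) ⊢ (q, bbabbbb, EZ) ⊢ (p, babbbb, EZ) ⊢ (q, babbbb, EEZ) ⊢ (p, abbbb, EEZ) ⊢ (q, abbbb, EEEZ) ⊢ (q, bbbb, AEEEZ) ⊢ (p, bbb, EEEZ) ⊢ (q, bbb, EEEEZ) ⊢ (p, bb, EEEEZ) ⊢ (q, bb, EEEEEZ) ⊢ (p, b, EEEEEZ) ⊢ (q, b, EEEEEEZ) ⊢ (p, ε, EEEEEEZ) ⊢ (q, ε, EEEEEEEZ)
All input consumed in state q with stack EEEEEEEZ.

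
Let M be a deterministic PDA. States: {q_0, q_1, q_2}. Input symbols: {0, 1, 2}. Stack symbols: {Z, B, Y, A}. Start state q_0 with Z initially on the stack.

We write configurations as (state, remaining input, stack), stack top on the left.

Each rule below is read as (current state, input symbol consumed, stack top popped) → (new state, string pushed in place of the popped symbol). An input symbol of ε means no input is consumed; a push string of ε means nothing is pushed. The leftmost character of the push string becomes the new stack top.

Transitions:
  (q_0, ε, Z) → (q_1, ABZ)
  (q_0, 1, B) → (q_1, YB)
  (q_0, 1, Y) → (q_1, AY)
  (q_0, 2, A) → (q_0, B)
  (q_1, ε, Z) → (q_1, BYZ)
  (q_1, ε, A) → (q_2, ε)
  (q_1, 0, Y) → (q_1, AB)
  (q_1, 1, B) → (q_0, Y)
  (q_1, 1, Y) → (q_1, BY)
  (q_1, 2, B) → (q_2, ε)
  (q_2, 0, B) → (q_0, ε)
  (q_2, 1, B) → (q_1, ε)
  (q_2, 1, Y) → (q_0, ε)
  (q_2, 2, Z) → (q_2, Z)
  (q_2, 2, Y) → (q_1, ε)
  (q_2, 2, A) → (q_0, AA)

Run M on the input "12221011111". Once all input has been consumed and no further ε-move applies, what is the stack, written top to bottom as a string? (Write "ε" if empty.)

YZ

(q_0, 12221011111, Z)
  ε-move, top Z: go to q_1, push ABZ → (q_1, 12221011111, ABZ)
  ε-move, top A: go to q_2, push ε → (q_2, 12221011111, BZ)
  read 1, top B: go to q_1, push ε → (q_1, 2221011111, Z)
  ε-move, top Z: go to q_1, push BYZ → (q_1, 2221011111, BYZ)
  read 2, top B: go to q_2, push ε → (q_2, 221011111, YZ)
  read 2, top Y: go to q_1, push ε → (q_1, 21011111, Z)
  ε-move, top Z: go to q_1, push BYZ → (q_1, 21011111, BYZ)
  read 2, top B: go to q_2, push ε → (q_2, 1011111, YZ)
  read 1, top Y: go to q_0, push ε → (q_0, 011111, Z)
  ε-move, top Z: go to q_1, push ABZ → (q_1, 011111, ABZ)
  ε-move, top A: go to q_2, push ε → (q_2, 011111, BZ)
  read 0, top B: go to q_0, push ε → (q_0, 11111, Z)
  ε-move, top Z: go to q_1, push ABZ → (q_1, 11111, ABZ)
  ε-move, top A: go to q_2, push ε → (q_2, 11111, BZ)
  read 1, top B: go to q_1, push ε → (q_1, 1111, Z)
  ε-move, top Z: go to q_1, push BYZ → (q_1, 1111, BYZ)
  read 1, top B: go to q_0, push Y → (q_0, 111, YYZ)
  read 1, top Y: go to q_1, push AY → (q_1, 11, AYYZ)
  ε-move, top A: go to q_2, push ε → (q_2, 11, YYZ)
  read 1, top Y: go to q_0, push ε → (q_0, 1, YZ)
  read 1, top Y: go to q_1, push AY → (q_1, ε, AYZ)
  ε-move, top A: go to q_2, push ε → (q_2, ε, YZ)
All input consumed in state q_2 with stack YZ.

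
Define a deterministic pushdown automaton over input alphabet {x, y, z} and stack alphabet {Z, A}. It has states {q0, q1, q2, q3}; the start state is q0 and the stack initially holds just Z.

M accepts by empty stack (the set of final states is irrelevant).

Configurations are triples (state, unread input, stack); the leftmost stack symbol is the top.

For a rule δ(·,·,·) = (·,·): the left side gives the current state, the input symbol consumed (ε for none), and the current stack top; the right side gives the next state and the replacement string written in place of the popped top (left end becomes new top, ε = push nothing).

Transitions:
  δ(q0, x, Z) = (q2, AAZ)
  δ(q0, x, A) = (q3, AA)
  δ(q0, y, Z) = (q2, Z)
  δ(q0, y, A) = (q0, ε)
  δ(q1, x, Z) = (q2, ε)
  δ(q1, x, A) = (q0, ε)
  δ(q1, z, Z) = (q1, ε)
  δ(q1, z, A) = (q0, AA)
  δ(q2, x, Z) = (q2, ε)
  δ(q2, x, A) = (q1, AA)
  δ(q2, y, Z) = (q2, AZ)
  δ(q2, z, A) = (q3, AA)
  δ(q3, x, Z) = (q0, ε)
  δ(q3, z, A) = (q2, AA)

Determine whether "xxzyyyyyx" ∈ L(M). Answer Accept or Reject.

(q0, xxzyyyyyx, Z)
  read x, top Z: go to q2, push AAZ → (q2, xzyyyyyx, AAZ)
  read x, top A: go to q1, push AA → (q1, zyyyyyx, AAAZ)
  read z, top A: go to q0, push AA → (q0, yyyyyx, AAAAZ)
  read y, top A: go to q0, push ε → (q0, yyyyx, AAAZ)
  read y, top A: go to q0, push ε → (q0, yyyx, AAZ)
  read y, top A: go to q0, push ε → (q0, yyx, AZ)
  read y, top A: go to q0, push ε → (q0, yx, Z)
  read y, top Z: go to q2, push Z → (q2, x, Z)
  read x, top Z: go to q2, push ε → (q2, ε, ε)
All input consumed and the stack is empty.

Accept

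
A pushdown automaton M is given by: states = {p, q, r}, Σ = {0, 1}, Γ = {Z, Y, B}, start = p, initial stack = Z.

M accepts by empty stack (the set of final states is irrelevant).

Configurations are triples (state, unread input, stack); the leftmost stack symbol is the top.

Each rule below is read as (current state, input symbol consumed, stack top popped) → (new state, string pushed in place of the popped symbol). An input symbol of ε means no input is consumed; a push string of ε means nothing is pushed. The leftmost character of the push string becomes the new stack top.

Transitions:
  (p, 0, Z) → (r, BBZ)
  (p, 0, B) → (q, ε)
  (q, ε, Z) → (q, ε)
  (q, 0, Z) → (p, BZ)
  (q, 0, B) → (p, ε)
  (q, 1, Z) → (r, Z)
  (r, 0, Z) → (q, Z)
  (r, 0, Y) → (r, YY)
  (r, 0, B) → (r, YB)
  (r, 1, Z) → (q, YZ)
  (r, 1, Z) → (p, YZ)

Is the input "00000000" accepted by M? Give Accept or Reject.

No computation consumes all input and empties the stack.

Reject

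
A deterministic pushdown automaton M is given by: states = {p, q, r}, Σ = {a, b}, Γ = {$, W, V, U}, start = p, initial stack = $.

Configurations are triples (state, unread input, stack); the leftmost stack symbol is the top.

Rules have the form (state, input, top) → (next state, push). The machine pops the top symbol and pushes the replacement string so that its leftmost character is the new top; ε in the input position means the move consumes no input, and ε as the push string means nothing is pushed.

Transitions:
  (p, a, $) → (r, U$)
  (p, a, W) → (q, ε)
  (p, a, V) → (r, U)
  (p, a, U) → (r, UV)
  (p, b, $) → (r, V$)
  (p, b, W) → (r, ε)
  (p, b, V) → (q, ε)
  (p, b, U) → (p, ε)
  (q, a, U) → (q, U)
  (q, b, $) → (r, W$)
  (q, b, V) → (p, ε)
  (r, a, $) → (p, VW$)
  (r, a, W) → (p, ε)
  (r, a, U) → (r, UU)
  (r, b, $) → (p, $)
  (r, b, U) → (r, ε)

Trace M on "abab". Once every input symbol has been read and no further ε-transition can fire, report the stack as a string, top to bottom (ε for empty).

(p, abab, $)
  read a, top $: go to r, push U$ → (r, bab, U$)
  read b, top U: go to r, push ε → (r, ab, $)
  read a, top $: go to p, push VW$ → (p, b, VW$)
  read b, top V: go to q, push ε → (q, ε, W$)
All input consumed in state q with stack W$.

W$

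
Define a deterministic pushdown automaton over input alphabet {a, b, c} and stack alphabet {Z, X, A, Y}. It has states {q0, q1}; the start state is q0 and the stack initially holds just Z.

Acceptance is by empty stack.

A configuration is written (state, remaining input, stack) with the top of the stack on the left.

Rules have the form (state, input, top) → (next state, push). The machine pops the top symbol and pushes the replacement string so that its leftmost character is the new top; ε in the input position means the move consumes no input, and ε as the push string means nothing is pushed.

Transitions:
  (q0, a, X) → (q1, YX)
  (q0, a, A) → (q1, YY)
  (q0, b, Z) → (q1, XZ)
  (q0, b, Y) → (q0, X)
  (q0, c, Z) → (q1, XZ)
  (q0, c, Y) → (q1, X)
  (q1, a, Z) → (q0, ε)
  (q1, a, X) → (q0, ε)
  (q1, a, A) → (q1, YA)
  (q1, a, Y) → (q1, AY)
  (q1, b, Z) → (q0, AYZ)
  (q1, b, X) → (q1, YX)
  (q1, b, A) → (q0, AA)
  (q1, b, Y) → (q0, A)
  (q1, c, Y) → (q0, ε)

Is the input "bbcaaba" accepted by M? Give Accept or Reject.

Reject

(q0, bbcaaba, Z) ⊢ (q1, bcaaba, XZ) ⊢ (q1, caaba, YXZ) ⊢ (q0, aaba, XZ) ⊢ (q1, aba, YXZ) ⊢ (q1, ba, AYXZ) ⊢ (q0, a, AAYXZ) ⊢ (q1, ε, YYAYXZ)
All input consumed; stack is YYAYXZ, not empty, and no further ε-move applies.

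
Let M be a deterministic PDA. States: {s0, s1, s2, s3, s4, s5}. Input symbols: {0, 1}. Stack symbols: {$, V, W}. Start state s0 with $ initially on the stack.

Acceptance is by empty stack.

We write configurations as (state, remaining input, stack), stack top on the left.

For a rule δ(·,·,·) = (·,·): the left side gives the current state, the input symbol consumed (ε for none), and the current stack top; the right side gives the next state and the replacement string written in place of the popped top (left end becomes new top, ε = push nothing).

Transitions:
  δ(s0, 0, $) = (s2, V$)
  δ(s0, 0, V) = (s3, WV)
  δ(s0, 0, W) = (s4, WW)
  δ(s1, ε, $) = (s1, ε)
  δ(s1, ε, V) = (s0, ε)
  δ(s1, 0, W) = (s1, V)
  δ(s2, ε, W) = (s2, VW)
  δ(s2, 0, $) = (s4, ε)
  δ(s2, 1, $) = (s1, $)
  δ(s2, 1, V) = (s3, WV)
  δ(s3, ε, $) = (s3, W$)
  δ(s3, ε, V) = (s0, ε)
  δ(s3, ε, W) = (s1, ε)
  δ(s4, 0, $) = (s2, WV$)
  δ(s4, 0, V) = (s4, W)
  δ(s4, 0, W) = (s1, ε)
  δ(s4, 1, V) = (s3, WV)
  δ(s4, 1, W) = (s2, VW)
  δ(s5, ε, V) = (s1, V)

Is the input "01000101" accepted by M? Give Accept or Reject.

Reject

(s0, 01000101, $)
  read 0, top $: go to s2, push V$ → (s2, 1000101, V$)
  read 1, top V: go to s3, push WV → (s3, 000101, WV$)
  ε-move, top W: go to s1, push ε → (s1, 000101, V$)
  ε-move, top V: go to s0, push ε → (s0, 000101, $)
  read 0, top $: go to s2, push V$ → (s2, 00101, V$)
No transition applies at (s2, 00101, V$); input not fully consumed.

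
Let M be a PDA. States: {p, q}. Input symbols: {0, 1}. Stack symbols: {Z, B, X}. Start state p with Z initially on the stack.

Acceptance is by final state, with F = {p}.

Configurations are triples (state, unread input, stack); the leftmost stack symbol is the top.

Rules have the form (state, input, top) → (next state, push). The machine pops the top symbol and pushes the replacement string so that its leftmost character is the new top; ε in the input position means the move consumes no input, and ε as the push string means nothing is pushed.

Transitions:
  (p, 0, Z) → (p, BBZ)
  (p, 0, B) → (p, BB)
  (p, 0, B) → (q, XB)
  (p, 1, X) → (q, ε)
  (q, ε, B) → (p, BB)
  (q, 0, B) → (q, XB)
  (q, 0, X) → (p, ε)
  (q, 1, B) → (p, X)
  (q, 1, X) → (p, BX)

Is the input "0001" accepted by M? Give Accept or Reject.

Accept

One accepting computation: (p, 0001, Z) ⊢ (p, 001, BBZ) ⊢ (p, 01, BBBZ) ⊢ (q, 1, XBBBZ) ⊢ (p, ε, BXBBBZ)
All input consumed and state p ∈ F.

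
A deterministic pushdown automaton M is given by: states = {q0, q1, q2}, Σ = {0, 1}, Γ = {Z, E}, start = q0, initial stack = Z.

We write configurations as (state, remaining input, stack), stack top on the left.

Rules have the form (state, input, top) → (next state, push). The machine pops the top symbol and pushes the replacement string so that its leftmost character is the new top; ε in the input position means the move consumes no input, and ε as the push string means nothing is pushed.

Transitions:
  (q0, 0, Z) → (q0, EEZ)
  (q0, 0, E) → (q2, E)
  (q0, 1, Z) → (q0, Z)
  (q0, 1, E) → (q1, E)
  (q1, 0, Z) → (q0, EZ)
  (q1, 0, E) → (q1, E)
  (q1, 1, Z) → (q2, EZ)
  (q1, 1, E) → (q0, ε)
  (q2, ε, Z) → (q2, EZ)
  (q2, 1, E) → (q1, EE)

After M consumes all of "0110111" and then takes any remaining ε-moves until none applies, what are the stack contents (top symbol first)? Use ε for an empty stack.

EZ

(q0, 0110111, Z)
  read 0, top Z: go to q0, push EEZ → (q0, 110111, EEZ)
  read 1, top E: go to q1, push E → (q1, 10111, EEZ)
  read 1, top E: go to q0, push ε → (q0, 0111, EZ)
  read 0, top E: go to q2, push E → (q2, 111, EZ)
  read 1, top E: go to q1, push EE → (q1, 11, EEZ)
  read 1, top E: go to q0, push ε → (q0, 1, EZ)
  read 1, top E: go to q1, push E → (q1, ε, EZ)
All input consumed in state q1 with stack EZ.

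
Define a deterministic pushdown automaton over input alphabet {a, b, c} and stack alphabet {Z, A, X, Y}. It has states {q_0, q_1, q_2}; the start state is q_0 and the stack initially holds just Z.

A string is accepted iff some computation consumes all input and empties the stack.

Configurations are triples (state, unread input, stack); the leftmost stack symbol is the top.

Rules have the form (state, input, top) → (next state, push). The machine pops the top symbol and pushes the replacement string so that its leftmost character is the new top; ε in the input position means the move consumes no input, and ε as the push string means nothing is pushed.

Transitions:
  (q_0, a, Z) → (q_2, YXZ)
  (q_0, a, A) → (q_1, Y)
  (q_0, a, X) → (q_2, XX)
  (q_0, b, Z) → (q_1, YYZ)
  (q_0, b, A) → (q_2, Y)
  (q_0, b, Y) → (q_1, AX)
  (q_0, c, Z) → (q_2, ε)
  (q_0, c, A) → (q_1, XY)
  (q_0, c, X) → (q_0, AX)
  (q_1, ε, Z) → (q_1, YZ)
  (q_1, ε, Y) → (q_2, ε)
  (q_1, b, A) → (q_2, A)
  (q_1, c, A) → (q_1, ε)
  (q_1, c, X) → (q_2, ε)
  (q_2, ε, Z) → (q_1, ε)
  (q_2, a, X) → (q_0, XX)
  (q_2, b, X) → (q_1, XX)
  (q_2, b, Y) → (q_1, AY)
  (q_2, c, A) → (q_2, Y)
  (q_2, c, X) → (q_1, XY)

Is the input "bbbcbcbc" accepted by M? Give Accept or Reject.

(q_0, bbbcbcbc, Z) ⊢ (q_1, bbcbcbc, YYZ) ⊢ (q_2, bbcbcbc, YZ) ⊢ (q_1, bcbcbc, AYZ) ⊢ (q_2, cbcbc, AYZ) ⊢ (q_2, bcbc, YYZ) ⊢ (q_1, cbc, AYYZ) ⊢ (q_1, bc, YYZ) ⊢ (q_2, bc, YZ) ⊢ (q_1, c, AYZ) ⊢ (q_1, ε, YZ) ⊢ (q_2, ε, Z) ⊢ (q_1, ε, ε)
All input consumed and the stack is empty.

Accept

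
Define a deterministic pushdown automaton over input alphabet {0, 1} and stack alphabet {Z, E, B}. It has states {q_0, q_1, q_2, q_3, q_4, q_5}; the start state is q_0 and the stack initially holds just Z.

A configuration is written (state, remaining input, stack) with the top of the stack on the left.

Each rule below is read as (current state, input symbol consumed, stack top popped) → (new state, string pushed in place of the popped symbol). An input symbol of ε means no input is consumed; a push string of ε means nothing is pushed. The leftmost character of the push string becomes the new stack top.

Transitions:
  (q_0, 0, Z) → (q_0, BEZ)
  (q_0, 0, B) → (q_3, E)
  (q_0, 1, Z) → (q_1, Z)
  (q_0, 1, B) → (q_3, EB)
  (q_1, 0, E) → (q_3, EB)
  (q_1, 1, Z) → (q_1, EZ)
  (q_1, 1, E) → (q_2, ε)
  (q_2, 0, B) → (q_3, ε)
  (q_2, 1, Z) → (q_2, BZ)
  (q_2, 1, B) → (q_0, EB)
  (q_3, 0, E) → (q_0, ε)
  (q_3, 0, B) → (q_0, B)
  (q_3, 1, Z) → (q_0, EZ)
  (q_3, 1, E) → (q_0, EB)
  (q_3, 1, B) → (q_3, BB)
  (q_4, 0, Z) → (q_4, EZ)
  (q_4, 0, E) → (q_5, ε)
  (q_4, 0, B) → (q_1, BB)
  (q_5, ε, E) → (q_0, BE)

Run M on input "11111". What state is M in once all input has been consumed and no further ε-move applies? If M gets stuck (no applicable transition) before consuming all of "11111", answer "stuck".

(q_0, 11111, Z)
  read 1, top Z: go to q_1, push Z → (q_1, 1111, Z)
  read 1, top Z: go to q_1, push EZ → (q_1, 111, EZ)
  read 1, top E: go to q_2, push ε → (q_2, 11, Z)
  read 1, top Z: go to q_2, push BZ → (q_2, 1, BZ)
  read 1, top B: go to q_0, push EB → (q_0, ε, EBZ)
All input consumed; M is in state q_0.

q_0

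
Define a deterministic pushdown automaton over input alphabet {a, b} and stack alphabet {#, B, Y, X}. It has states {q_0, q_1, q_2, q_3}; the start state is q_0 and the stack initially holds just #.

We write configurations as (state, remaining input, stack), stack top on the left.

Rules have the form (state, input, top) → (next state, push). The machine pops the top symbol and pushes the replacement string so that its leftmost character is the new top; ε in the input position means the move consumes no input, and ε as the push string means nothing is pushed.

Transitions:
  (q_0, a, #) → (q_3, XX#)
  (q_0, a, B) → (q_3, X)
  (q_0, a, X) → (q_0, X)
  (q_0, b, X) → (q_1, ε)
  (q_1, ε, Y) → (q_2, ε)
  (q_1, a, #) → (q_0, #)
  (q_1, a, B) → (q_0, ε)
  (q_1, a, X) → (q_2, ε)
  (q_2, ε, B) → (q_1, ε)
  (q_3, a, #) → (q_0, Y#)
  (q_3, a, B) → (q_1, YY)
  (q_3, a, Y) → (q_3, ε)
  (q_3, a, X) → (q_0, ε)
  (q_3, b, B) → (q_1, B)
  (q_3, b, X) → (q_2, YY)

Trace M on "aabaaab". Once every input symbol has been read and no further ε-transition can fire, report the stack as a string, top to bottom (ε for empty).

(q_0, aabaaab, #)
  read a, top #: go to q_3, push XX# → (q_3, abaaab, XX#)
  read a, top X: go to q_0, push ε → (q_0, baaab, X#)
  read b, top X: go to q_1, push ε → (q_1, aaab, #)
  read a, top #: go to q_0, push # → (q_0, aab, #)
  read a, top #: go to q_3, push XX# → (q_3, ab, XX#)
  read a, top X: go to q_0, push ε → (q_0, b, X#)
  read b, top X: go to q_1, push ε → (q_1, ε, #)
All input consumed in state q_1 with stack #.

#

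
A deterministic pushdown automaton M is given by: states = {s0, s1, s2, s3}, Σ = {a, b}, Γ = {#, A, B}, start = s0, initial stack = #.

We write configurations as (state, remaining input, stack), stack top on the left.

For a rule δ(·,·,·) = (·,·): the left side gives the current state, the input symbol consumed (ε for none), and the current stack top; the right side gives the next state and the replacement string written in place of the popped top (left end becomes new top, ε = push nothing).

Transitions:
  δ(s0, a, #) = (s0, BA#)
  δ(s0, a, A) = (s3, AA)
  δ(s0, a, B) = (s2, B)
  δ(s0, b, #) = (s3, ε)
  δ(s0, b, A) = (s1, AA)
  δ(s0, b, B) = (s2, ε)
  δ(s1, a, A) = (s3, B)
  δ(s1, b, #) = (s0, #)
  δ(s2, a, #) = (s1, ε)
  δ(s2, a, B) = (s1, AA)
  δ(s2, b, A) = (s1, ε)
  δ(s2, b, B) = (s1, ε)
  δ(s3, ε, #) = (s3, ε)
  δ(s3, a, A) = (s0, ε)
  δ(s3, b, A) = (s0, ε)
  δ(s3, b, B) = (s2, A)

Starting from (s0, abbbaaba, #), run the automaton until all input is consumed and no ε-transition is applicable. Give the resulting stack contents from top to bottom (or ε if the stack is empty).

B#

(s0, abbbaaba, #)
  read a, top #: go to s0, push BA# → (s0, bbbaaba, BA#)
  read b, top B: go to s2, push ε → (s2, bbaaba, A#)
  read b, top A: go to s1, push ε → (s1, baaba, #)
  read b, top #: go to s0, push # → (s0, aaba, #)
  read a, top #: go to s0, push BA# → (s0, aba, BA#)
  read a, top B: go to s2, push B → (s2, ba, BA#)
  read b, top B: go to s1, push ε → (s1, a, A#)
  read a, top A: go to s3, push B → (s3, ε, B#)
All input consumed in state s3 with stack B#.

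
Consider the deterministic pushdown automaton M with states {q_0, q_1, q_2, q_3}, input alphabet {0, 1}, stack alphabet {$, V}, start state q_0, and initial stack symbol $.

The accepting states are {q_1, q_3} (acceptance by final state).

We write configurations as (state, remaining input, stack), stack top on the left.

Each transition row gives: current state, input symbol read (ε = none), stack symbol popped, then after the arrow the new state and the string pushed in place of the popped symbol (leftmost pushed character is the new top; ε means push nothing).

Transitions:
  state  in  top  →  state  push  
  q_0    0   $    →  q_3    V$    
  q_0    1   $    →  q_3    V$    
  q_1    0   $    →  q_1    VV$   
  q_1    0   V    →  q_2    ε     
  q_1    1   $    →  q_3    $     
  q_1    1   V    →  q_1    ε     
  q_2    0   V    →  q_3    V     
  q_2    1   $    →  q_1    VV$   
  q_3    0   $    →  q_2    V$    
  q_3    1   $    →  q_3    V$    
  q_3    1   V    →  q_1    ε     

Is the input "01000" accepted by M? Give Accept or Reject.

(q_0, 01000, $) ⊢ (q_3, 1000, V$) ⊢ (q_1, 000, $) ⊢ (q_1, 00, VV$) ⊢ (q_2, 0, V$) ⊢ (q_3, ε, V$)
All input consumed; state q_3 ∈ F.

Accept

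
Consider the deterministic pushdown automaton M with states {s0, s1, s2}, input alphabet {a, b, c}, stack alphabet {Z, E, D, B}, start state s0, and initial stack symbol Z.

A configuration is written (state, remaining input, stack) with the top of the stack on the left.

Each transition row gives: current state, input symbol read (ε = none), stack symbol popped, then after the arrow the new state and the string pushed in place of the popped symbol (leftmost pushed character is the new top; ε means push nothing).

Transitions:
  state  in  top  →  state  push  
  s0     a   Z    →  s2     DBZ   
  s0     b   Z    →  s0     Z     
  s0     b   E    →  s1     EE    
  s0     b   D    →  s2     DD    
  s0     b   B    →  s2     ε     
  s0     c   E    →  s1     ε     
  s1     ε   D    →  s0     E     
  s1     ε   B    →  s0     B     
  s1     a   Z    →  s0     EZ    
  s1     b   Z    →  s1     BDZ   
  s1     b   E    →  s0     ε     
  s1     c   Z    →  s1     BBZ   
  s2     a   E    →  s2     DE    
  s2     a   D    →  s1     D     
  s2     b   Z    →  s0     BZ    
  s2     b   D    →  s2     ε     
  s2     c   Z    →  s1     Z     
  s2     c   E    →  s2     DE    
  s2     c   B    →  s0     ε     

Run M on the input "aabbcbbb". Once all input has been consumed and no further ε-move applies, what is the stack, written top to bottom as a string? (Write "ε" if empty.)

Z

(s0, aabbcbbb, Z)
  read a, top Z: go to s2, push DBZ → (s2, abbcbbb, DBZ)
  read a, top D: go to s1, push D → (s1, bbcbbb, DBZ)
  ε-move, top D: go to s0, push E → (s0, bbcbbb, EBZ)
  read b, top E: go to s1, push EE → (s1, bcbbb, EEBZ)
  read b, top E: go to s0, push ε → (s0, cbbb, EBZ)
  read c, top E: go to s1, push ε → (s1, bbb, BZ)
  ε-move, top B: go to s0, push B → (s0, bbb, BZ)
  read b, top B: go to s2, push ε → (s2, bb, Z)
  read b, top Z: go to s0, push BZ → (s0, b, BZ)
  read b, top B: go to s2, push ε → (s2, ε, Z)
All input consumed in state s2 with stack Z.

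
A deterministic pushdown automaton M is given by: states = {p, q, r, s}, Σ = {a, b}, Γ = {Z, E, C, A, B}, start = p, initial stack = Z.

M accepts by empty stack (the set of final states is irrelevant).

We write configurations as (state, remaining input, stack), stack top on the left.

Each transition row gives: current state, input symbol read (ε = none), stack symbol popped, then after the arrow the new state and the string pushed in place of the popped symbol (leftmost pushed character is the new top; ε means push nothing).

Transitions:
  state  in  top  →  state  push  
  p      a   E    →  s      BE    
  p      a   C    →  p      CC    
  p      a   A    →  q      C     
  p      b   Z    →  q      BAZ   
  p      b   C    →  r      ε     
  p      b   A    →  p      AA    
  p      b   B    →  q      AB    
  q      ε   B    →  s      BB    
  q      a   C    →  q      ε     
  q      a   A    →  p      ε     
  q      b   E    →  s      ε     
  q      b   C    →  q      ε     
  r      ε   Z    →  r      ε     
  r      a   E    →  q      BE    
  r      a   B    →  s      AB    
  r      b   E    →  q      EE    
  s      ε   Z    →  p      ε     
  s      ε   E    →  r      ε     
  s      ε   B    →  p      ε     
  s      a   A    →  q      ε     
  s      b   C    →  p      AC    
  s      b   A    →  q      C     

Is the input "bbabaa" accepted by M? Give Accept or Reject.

Reject

(p, bbabaa, Z)
  read b, top Z: go to q, push BAZ → (q, babaa, BAZ)
  ε-move, top B: go to s, push BB → (s, babaa, BBAZ)
  ε-move, top B: go to p, push ε → (p, babaa, BAZ)
  read b, top B: go to q, push AB → (q, abaa, ABAZ)
  read a, top A: go to p, push ε → (p, baa, BAZ)
  read b, top B: go to q, push AB → (q, aa, ABAZ)
  read a, top A: go to p, push ε → (p, a, BAZ)
No transition applies at (p, a, BAZ); input not fully consumed.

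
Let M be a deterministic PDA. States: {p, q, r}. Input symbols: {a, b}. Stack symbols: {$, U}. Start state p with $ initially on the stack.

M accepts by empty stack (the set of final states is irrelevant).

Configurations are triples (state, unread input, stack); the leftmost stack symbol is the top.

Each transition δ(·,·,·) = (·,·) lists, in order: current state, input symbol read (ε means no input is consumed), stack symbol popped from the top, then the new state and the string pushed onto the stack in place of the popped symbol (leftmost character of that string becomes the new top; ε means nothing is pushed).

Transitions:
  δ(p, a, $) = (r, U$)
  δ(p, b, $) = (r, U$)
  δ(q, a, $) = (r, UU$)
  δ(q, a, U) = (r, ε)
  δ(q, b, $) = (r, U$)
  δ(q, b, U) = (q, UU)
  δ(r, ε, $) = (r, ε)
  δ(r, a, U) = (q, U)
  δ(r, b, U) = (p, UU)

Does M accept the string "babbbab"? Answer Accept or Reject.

(p, babbbab, $)
  read b, top $: go to r, push U$ → (r, abbbab, U$)
  read a, top U: go to q, push U → (q, bbbab, U$)
  read b, top U: go to q, push UU → (q, bbab, UU$)
  read b, top U: go to q, push UU → (q, bab, UUU$)
  read b, top U: go to q, push UU → (q, ab, UUUU$)
  read a, top U: go to r, push ε → (r, b, UUU$)
  read b, top U: go to p, push UU → (p, ε, UUUU$)
All input consumed; stack is UUUU$, not empty, and no further ε-move applies.

Reject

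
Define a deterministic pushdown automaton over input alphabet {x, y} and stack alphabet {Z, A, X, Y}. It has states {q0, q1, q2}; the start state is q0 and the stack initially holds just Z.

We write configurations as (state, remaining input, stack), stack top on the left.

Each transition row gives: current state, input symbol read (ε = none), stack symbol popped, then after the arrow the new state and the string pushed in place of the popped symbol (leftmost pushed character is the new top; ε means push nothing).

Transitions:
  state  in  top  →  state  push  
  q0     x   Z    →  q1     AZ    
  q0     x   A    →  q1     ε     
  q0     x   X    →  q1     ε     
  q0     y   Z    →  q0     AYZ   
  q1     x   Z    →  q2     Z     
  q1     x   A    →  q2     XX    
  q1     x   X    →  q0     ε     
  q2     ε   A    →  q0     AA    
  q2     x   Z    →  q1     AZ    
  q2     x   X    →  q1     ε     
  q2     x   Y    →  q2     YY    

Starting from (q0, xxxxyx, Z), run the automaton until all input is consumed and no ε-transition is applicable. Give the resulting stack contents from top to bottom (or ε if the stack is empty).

YZ

(q0, xxxxyx, Z)
  read x, top Z: go to q1, push AZ → (q1, xxxyx, AZ)
  read x, top A: go to q2, push XX → (q2, xxyx, XXZ)
  read x, top X: go to q1, push ε → (q1, xyx, XZ)
  read x, top X: go to q0, push ε → (q0, yx, Z)
  read y, top Z: go to q0, push AYZ → (q0, x, AYZ)
  read x, top A: go to q1, push ε → (q1, ε, YZ)
All input consumed in state q1 with stack YZ.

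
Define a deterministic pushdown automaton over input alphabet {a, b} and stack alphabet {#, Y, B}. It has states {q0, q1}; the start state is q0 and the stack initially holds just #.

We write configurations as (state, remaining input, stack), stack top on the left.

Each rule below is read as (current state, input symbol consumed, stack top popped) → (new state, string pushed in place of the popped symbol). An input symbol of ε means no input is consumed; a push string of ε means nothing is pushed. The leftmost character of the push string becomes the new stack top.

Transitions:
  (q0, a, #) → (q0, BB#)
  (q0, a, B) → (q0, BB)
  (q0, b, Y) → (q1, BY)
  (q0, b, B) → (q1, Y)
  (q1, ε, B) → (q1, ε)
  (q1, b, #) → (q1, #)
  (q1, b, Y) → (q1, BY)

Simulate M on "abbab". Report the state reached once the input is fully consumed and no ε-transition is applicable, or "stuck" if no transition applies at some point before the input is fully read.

stuck

(q0, abbab, #) ⊢ (q0, bbab, BB#) ⊢ (q1, bab, YB#) ⊢ (q1, ab, BYB#) ⊢ (q1, ab, YB#)
No transition for (q1, a, top Y); M blocks with input ab remaining.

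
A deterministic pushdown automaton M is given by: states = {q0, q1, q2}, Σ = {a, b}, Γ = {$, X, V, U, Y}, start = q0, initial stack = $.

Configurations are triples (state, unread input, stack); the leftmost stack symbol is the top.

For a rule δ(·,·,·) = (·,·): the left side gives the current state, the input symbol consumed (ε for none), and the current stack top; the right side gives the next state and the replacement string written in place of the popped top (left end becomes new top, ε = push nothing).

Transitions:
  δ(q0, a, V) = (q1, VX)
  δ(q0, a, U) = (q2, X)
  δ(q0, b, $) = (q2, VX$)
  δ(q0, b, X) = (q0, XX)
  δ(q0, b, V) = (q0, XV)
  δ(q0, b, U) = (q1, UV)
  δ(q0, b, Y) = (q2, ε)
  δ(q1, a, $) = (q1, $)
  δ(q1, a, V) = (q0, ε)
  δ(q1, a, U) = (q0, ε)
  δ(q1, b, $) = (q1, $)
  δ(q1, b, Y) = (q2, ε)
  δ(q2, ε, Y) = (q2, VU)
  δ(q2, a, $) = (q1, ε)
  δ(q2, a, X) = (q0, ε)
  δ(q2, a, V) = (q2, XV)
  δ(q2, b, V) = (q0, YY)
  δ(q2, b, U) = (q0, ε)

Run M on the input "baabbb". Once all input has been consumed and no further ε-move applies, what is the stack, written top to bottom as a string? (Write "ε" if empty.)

XXXVX$

(q0, baabbb, $) ⊢ (q2, aabbb, VX$) ⊢ (q2, abbb, XVX$) ⊢ (q0, bbb, VX$) ⊢ (q0, bb, XVX$) ⊢ (q0, b, XXVX$) ⊢ (q0, ε, XXXVX$)
All input consumed in state q0 with stack XXXVX$.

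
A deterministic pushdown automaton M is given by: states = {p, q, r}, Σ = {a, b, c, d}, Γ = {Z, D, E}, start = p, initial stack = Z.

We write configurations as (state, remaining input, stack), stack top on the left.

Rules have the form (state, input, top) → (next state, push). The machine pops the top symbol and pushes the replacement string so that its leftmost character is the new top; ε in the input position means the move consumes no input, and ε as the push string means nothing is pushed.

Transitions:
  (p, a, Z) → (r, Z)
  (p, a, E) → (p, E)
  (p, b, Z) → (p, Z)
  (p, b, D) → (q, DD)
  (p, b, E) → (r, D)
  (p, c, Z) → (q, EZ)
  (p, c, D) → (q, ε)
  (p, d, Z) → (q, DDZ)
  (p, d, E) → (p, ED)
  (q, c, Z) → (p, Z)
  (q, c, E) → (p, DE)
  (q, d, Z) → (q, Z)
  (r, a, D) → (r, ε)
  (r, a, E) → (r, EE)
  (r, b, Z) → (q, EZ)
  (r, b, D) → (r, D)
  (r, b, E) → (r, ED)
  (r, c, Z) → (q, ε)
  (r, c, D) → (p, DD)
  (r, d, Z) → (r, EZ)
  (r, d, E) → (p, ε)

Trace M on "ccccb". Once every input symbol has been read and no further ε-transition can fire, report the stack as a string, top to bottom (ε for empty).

DDEZ

(p, ccccb, Z)
  read c, top Z: go to q, push EZ → (q, cccb, EZ)
  read c, top E: go to p, push DE → (p, ccb, DEZ)
  read c, top D: go to q, push ε → (q, cb, EZ)
  read c, top E: go to p, push DE → (p, b, DEZ)
  read b, top D: go to q, push DD → (q, ε, DDEZ)
All input consumed in state q with stack DDEZ.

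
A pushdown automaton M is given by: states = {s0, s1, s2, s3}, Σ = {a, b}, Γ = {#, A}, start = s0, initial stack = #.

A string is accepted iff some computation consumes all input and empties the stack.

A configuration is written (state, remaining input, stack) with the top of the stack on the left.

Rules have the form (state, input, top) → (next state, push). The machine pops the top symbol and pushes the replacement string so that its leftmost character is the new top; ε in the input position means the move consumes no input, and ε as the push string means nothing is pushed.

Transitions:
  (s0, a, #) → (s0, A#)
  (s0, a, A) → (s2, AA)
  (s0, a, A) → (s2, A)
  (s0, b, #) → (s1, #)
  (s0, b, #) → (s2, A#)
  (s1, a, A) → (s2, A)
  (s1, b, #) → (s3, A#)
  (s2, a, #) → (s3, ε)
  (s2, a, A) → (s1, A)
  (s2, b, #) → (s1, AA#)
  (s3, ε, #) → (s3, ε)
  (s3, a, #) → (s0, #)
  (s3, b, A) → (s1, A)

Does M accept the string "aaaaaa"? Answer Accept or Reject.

No computation consumes all input and empties the stack.

Reject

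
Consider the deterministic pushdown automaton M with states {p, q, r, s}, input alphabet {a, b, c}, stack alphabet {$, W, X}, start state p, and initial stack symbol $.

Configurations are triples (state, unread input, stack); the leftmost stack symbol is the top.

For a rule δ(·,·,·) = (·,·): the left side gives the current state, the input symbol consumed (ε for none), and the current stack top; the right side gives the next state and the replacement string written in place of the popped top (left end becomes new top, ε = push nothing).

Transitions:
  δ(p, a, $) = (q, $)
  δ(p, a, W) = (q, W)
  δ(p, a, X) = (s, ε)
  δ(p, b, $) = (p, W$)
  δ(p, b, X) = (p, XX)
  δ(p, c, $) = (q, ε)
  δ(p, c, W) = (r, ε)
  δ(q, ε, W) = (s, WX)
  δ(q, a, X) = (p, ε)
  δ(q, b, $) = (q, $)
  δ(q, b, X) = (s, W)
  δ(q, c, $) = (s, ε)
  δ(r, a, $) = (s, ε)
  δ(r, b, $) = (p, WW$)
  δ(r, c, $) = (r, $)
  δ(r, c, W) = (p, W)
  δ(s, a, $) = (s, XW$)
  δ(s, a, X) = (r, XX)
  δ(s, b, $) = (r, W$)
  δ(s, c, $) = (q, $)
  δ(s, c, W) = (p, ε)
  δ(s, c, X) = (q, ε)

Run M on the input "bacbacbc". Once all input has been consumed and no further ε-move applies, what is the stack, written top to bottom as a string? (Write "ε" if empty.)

ε

(p, bacbacbc, $) ⊢ (p, acbacbc, W$) ⊢ (q, cbacbc, W$) ⊢ (s, cbacbc, WX$) ⊢ (p, bacbc, X$) ⊢ (p, acbc, XX$) ⊢ (s, cbc, X$) ⊢ (q, bc, $) ⊢ (q, c, $) ⊢ (s, ε, ε)
All input consumed in state s with stack ε.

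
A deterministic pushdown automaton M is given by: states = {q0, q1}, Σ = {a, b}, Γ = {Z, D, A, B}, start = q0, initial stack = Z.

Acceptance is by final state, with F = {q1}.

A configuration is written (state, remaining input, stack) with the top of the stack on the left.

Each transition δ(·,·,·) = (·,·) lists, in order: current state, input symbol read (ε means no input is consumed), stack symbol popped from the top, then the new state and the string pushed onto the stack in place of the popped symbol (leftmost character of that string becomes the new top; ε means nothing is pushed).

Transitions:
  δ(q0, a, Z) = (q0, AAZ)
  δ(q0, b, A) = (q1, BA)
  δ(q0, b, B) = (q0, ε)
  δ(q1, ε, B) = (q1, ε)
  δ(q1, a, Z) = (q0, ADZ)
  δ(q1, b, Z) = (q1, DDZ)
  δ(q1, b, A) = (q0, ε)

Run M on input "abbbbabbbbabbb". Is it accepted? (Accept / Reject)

(q0, abbbbabbbbabbb, Z) ⊢ (q0, bbbbabbbbabbb, AAZ) ⊢ (q1, bbbabbbbabbb, BAAZ) ⊢ (q1, bbbabbbbabbb, AAZ) ⊢ (q0, bbabbbbabbb, AZ) ⊢ (q1, babbbbabbb, BAZ) ⊢ (q1, babbbbabbb, AZ) ⊢ (q0, abbbbabbb, Z) ⊢ (q0, bbbbabbb, AAZ) ⊢ (q1, bbbabbb, BAAZ) ⊢ (q1, bbbabbb, AAZ) ⊢ (q0, bbabbb, AZ) ⊢ (q1, babbb, BAZ) ⊢ (q1, babbb, AZ) ⊢ (q0, abbb, Z) ⊢ (q0, bbb, AAZ) ⊢ (q1, bb, BAAZ) ⊢ (q1, bb, AAZ) ⊢ (q0, b, AZ) ⊢ (q1, ε, BAZ)
All input consumed; state q1 ∈ F.

Accept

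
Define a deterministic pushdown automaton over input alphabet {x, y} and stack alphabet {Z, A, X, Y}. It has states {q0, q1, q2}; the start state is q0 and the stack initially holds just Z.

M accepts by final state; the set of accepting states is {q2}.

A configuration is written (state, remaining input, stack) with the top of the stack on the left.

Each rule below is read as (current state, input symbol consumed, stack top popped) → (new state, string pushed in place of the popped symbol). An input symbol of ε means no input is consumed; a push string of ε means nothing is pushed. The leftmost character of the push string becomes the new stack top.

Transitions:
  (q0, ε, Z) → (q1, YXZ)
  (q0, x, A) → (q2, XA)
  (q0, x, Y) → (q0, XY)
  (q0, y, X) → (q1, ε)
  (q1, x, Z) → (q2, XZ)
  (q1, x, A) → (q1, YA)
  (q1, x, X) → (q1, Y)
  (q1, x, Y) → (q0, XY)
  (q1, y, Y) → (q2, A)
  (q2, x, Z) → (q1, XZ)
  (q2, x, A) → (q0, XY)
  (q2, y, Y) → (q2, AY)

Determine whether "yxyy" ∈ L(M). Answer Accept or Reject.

Accept

(q0, yxyy, Z)
  ε-move, top Z: go to q1, push YXZ → (q1, yxyy, YXZ)
  read y, top Y: go to q2, push A → (q2, xyy, AXZ)
  read x, top A: go to q0, push XY → (q0, yy, XYXZ)
  read y, top X: go to q1, push ε → (q1, y, YXZ)
  read y, top Y: go to q2, push A → (q2, ε, AXZ)
All input consumed; state q2 ∈ F.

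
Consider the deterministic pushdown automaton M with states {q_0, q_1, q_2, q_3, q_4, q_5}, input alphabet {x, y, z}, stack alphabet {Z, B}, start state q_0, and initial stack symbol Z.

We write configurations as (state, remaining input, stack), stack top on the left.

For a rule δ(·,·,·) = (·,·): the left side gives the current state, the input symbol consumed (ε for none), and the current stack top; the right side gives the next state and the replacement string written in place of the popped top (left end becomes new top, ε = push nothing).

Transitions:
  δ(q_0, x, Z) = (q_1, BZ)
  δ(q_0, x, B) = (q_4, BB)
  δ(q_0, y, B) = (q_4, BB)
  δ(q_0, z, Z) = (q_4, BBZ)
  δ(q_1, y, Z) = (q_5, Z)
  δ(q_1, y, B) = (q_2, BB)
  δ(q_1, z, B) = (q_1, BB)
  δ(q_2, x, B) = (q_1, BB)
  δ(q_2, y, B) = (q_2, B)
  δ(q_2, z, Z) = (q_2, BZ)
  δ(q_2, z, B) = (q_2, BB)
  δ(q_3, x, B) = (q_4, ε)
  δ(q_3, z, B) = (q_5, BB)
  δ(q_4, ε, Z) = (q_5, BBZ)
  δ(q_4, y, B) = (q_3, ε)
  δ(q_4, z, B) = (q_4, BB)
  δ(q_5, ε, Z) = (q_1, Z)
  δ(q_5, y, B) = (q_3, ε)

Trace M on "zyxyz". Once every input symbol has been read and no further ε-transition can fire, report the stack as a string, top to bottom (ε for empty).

BBZ

(q_0, zyxyz, Z)
  read z, top Z: go to q_4, push BBZ → (q_4, yxyz, BBZ)
  read y, top B: go to q_3, push ε → (q_3, xyz, BZ)
  read x, top B: go to q_4, push ε → (q_4, yz, Z)
  ε-move, top Z: go to q_5, push BBZ → (q_5, yz, BBZ)
  read y, top B: go to q_3, push ε → (q_3, z, BZ)
  read z, top B: go to q_5, push BB → (q_5, ε, BBZ)
All input consumed in state q_5 with stack BBZ.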